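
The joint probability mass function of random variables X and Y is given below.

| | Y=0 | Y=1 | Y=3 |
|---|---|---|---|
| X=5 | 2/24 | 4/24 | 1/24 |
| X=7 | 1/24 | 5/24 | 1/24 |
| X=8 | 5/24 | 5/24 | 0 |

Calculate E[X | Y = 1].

95/14

P(Y = 1) = 7/12.
Summing X·P(X=x,Y=y) over the conditioning event gives 95/24.
E[X | Y = 1] = (95/24) / (7/12) = 95/14.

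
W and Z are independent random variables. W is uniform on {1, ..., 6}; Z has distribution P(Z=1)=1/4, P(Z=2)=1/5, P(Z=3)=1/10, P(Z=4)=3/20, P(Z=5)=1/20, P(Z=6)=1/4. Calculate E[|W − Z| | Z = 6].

5/2

P(Z = 6) = 1/4.
Summing |W−Z|·P(x,y) over outcomes with Z = 6 gives 5/8.
E[|W − Z| | Z = 6] = (5/8) / (1/4) = 5/2.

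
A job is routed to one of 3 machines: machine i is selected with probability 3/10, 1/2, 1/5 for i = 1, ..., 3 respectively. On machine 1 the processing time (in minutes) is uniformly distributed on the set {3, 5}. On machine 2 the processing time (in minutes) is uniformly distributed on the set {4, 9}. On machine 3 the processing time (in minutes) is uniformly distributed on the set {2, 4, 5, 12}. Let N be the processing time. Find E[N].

28/5

E[N | machine 1] = (3+5)/2 = 4.
E[N | machine 2] = (4+9)/2 = 13/2.
E[N | machine 3] = (2+4+5+12)/4 = 23/4.
E[N] = (3/10)·(4) + (1/2)·(13/2) + (1/5)·(23/4) = 28/5.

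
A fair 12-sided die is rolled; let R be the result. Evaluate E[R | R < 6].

Given R < 6, R is equally likely to be any of {1, 2, 3, 4, 5}.
E[R | R < 6] = (1 + 2 + 3 + 4 + 5) / 5 = 3.

3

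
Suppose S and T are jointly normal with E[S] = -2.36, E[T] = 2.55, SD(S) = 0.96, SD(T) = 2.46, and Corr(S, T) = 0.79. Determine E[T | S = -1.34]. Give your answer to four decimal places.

4.6149

The regression of T on S has slope ρ·σ_T/σ_S and passes through (μ_S, μ_T).
E[T | S=-1.34] = 2.55 + (0.79)·(2.46/0.96)·(-1.34 − (-2.36)) = 2.55 + (2.0244)·(1.02) = 4.6149.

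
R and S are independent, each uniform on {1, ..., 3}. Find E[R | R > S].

8/3

Outcomes with R > S: (2,1), (3,1), (3,2), each with probability 1/9.
E[R | R > S] = (2 + 3 + 3) / 3 = 8/3.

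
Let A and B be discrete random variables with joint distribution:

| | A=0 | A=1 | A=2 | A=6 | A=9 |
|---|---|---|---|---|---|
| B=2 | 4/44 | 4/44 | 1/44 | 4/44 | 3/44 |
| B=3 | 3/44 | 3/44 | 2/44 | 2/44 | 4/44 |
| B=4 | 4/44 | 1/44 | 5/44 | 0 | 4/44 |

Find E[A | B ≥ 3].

P(B ≥ 3) = 7/11.
Summing A·P(A=x,B=y) over the conditioning event gives 51/22.
E[A | B ≥ 3] = (51/22) / (7/11) = 51/14.

51/14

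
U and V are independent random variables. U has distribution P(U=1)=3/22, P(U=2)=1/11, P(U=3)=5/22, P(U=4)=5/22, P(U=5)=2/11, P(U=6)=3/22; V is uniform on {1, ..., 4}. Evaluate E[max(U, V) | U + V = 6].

P(U + V = 6) = 2/11.
Summing max(U,V)·P(x,y) over outcomes with U + V = 6 gives 63/88.
E[max(U, V) | U + V = 6] = (63/88) / (2/11) = 63/16.

63/16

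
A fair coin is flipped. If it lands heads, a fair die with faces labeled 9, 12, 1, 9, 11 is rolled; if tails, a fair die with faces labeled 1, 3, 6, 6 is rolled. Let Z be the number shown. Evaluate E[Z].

E[Z | heads] = (9+12+1+9+11)/5 = 42/5.
E[Z | tails] = (1+3+6+6)/4 = 4.
E[Z] = (1/2)·(42/5) + (1/2)·(4) = 31/5.

31/5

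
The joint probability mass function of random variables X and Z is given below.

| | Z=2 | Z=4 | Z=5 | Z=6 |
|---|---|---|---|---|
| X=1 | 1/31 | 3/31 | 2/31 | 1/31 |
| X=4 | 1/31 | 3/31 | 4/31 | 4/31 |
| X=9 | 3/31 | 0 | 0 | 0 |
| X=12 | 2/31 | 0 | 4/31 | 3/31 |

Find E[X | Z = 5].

P(Z = 5) = 10/31.
Σ X·P over the event = 1·(2/31) + 4·(4/31) + 12·(4/31) = 66/31.
E[X | Z = 5] = (66/31) / (10/31) = 33/5.

33/5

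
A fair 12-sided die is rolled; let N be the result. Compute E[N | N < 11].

11/2

Given N < 11, N is equally likely to be any of {1, 2, 3, 4, 5, 6, 7, 8, 9, 10}.
E[N | N < 11] = (1 + 2 + 3 + 4 + 5 + 6 + 7 + 8 + 9 + 10) / 10 = 11/2.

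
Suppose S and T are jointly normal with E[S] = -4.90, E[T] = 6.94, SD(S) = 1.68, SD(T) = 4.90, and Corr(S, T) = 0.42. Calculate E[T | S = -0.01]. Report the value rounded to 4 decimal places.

The regression of T on S has slope ρ·σ_T/σ_S and passes through (μ_S, μ_T).
E[T | S=-0.01] = 6.94 + (0.42)·(4.90/1.68)·(-0.01 − (-4.90)) = 6.94 + (1.225)·(4.89) = 12.9303.

12.9303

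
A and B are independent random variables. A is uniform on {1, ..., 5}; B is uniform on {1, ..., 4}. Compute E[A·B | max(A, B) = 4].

Outcomes with max(A, B) = 4: (1,4), (2,4), (3,4), (4,1), (4,2), (4,3), (4,4), each with probability 1/20.
E[A·B | max(A, B) = 4] = (4 + 8 + 12 + 4 + 8 + 12 + 16) / 7 = 64/7.

64/7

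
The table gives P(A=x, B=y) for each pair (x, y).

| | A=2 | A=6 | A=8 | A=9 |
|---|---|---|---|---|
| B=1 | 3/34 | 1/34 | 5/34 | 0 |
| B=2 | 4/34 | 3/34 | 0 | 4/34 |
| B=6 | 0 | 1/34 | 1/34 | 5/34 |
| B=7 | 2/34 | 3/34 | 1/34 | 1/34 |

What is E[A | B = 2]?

P(B = 2) = 11/34.
Σ A·P over the event = 2·(4/34) + 6·(3/34) + 9·(4/34) = 31/17.
E[A | B = 2] = (31/17) / (11/34) = 62/11.

62/11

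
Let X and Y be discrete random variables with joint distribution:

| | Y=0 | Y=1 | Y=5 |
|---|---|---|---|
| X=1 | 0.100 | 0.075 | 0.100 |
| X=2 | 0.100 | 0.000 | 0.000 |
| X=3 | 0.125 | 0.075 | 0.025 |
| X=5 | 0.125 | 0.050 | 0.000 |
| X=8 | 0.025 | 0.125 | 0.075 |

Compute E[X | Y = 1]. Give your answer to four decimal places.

P(Y = 1) = 0.325.
Σ X·P over the event = 1·(0.075) + 3·(0.075) + 5·(0.050) + 8·(0.125) = 1.550.
E[X | Y = 1] = (1.550) / (0.325) = 4.7692.

4.7692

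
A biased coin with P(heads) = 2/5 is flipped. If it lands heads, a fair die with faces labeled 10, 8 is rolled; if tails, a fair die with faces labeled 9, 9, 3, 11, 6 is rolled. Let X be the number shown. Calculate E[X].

204/25

E[X | heads] = (10+8)/2 = 9.
E[X | tails] = (9+9+3+11+6)/5 = 38/5.
By the law of total expectation,
E[X] = (2/5)·(9) + (3/5)·(38/5) = 204/25.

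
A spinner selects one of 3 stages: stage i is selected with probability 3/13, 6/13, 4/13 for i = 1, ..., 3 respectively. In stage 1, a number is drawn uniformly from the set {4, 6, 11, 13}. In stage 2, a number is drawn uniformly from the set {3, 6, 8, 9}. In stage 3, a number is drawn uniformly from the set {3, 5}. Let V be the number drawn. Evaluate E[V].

161/26

E[V | stage 1] = (4+6+11+13)/4 = 17/2.
E[V | stage 2] = (3+6+8+9)/4 = 13/2.
E[V | stage 3] = (3+5)/2 = 4.
E[V] = (3/13)·(17/2) + (6/13)·(13/2) + (4/13)·(4) = 161/26.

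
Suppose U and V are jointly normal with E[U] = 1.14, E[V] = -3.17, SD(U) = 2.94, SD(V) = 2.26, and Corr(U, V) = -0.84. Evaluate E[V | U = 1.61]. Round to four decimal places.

The regression of V on U has slope ρ·σ_V/σ_U and passes through (μ_U, μ_V).
E[V | U=1.61] = -3.17 + (-0.84)·(2.26/2.94)·(1.61 − (1.14)) = -3.17 + (-0.64571)·(0.47) = -3.4735.

-3.4735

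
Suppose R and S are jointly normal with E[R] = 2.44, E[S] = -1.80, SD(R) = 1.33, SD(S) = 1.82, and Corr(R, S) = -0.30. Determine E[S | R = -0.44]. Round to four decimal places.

-0.6177

For a bivariate normal, E[S | R=x] = μ_S + ρ·(σ_S/σ_R)·(x − μ_R).
E[S | R=-0.44] = -1.80 + (-0.30)·(1.82/1.33)·(-0.44 − (2.44)) = -1.80 + (-0.41053)·(-2.88) = -0.6177.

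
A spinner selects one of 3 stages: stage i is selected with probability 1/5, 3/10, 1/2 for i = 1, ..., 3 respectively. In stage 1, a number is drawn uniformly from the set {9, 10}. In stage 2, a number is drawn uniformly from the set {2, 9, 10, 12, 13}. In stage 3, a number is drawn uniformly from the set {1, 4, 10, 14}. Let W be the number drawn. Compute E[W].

E[W | stage 1] = (9+10)/2 = 19/2.
E[W | stage 2] = (2+9+10+12+13)/5 = 46/5.
E[W | stage 3] = (1+4+10+14)/4 = 29/4.
E[W] = (1/5)·(19/2) + (3/10)·(46/5) + (1/2)·(29/4) = 1657/200.

1657/200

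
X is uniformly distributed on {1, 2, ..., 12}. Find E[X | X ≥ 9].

Given X ≥ 9, X is equally likely to be any of {9, 10, 11, 12}.
E[X | X ≥ 9] = (9 + 10 + 11 + 12) / 4 = 21/2.

21/2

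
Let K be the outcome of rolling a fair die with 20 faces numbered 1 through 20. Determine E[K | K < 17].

P(K < 17) = 4/5.
E[K | K < 17] = (34/5) / (4/5) = 17/2.

17/2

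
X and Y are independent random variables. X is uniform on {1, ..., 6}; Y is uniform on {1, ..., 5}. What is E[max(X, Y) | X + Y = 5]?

Outcomes with X + Y = 5: (1,4), (2,3), (3,2), (4,1), each with probability 1/30.
E[max(X, Y) | X + Y = 5] = (4 + 3 + 3 + 4) / 4 = 7/2.

7/2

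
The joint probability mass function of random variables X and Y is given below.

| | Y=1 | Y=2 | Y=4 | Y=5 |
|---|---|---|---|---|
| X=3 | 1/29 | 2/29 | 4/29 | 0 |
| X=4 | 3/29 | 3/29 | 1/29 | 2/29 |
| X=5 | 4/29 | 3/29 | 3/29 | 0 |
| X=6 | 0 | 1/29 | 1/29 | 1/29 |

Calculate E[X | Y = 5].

P(Y = 5) = 3/29.
Σ X·P over the event = 4·(2/29) + 6·(1/29) = 14/29.
E[X | Y = 5] = (14/29) / (3/29) = 14/3.

14/3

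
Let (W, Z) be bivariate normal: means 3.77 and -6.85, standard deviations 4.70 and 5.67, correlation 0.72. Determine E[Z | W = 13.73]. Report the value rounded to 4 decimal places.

1.8012

For a bivariate normal, E[Z | W=x] = μ_Z + ρ·(σ_Z/σ_W)·(x − μ_W).
E[Z | W=13.73] = -6.85 + (0.72)·(5.67/4.70)·(13.73 − (3.77)) = -6.85 + (0.868596)·(9.96) = 1.8012.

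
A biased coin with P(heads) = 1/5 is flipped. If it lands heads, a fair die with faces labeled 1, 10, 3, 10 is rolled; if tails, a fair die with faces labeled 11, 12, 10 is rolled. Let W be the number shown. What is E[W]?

E[W | heads] = (1+10+3+10)/4 = 6.
E[W | tails] = (11+12+10)/3 = 11.
E[W] = (1/5)·(6) + (4/5)·(11) = 10.

10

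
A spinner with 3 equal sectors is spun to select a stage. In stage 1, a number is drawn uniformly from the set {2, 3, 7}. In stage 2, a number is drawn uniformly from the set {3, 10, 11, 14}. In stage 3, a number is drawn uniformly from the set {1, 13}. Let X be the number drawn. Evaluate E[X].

E[X | stage 1] = (2+3+7)/3 = 4.
E[X | stage 2] = (3+10+11+14)/4 = 19/2.
E[X | stage 3] = (1+13)/2 = 7.
E[X] = (1/3)·(4) + (1/3)·(19/2) + (1/3)·(7) = 41/6.

41/6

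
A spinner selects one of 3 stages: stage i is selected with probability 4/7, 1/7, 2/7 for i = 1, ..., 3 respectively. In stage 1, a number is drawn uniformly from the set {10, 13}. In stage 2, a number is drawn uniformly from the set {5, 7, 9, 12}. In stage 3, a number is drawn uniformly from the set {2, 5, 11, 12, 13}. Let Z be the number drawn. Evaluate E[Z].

E[Z | stage 1] = (10+13)/2 = 23/2.
E[Z | stage 2] = (5+7+9+12)/4 = 33/4.
E[Z | stage 3] = (2+5+11+12+13)/5 = 43/5.
E[Z] = (4/7)·(23/2) + (1/7)·(33/4) + (2/7)·(43/5) = 1429/140.

1429/140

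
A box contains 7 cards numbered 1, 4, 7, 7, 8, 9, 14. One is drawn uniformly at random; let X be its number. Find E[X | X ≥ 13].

P(X ≥ 13) = 1/7.
Σ over the event: 14·1/7 = 2.
E[X | X ≥ 13] = (2) / (1/7) = 14.

14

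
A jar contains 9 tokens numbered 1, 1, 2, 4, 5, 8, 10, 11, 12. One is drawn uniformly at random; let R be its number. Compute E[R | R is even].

36/5

P(R is even) = 5/9.
Σ over the event: 2·1/9 + 4·1/9 + 8·1/9 + 10·1/9 + 12·1/9 = 4.
E[R | R is even] = (4) / (5/9) = 36/5.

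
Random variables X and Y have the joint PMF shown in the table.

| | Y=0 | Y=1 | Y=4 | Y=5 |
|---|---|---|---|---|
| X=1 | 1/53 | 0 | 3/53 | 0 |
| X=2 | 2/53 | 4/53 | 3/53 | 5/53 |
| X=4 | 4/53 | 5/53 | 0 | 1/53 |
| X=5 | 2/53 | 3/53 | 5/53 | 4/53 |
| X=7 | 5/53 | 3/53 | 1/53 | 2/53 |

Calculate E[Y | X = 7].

P(X = 7) = 11/53.
Σ Y·P over the event = 0·(5/53) + 1·(3/53) + 4·(1/53) + 5·(2/53) = 17/53.
E[Y | X = 7] = (17/53) / (11/53) = 17/11.

17/11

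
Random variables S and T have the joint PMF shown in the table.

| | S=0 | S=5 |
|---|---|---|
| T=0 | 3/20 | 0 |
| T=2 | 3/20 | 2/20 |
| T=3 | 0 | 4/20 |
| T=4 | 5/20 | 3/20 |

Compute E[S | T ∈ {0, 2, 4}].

25/16

P(T ∈ {0, 2, 4}) = 4/5.
Σ S·P over the event = 0·(3/20) + 0·(3/20) + 0·(5/20) + 5·(2/20) + 5·(3/20) = 5/4.
E[S | T ∈ {0, 2, 4}] = (5/4) / (4/5) = 25/16.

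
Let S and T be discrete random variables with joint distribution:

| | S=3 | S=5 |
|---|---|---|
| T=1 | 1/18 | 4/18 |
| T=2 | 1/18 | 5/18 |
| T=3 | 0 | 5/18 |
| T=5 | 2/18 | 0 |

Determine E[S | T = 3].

P(T = 3) = 5/18.
Σ S·P over the event = 5·(5/18) = 25/18.
E[S | T = 3] = (25/18) / (5/18) = 5.

5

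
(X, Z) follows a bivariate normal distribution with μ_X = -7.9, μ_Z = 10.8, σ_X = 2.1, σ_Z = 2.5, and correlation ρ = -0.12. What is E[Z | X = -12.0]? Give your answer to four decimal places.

11.3857

The regression of Z on X has slope ρ·σ_Z/σ_X and passes through (μ_X, μ_Z).
E[Z | X=-12.0] = 10.8 + (-0.12)·(2.5/2.1)·(-12.0 − (-7.9)) = 10.8 + (-0.14286)·(-4.1) = 11.3857.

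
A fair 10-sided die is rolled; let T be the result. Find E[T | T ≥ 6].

8

Given T ≥ 6, T is equally likely to be any of {6, 7, 8, 9, 10}.
E[T | T ≥ 6] = (6 + 7 + 8 + 9 + 10) / 5 = 8.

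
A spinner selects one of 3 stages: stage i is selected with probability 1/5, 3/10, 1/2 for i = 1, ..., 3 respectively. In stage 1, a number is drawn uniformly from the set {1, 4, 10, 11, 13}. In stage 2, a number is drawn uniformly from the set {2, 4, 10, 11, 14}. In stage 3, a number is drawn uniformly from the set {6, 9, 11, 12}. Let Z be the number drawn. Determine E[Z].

E[Z | stage 1] = (1+4+10+11+13)/5 = 39/5.
E[Z | stage 2] = (2+4+10+11+14)/5 = 41/5.
E[Z | stage 3] = (6+9+11+12)/4 = 19/2.
E[Z] = (1/5)·(39/5) + (3/10)·(41/5) + (1/2)·(19/2) = 877/100.

877/100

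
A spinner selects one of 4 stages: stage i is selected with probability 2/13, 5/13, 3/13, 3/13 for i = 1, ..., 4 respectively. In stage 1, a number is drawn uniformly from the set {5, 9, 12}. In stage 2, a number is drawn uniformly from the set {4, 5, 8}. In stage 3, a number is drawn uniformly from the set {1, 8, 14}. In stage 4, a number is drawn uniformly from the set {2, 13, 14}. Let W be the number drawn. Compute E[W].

293/39

E[W | stage 1] = (5+9+12)/3 = 26/3.
E[W | stage 2] = (4+5+8)/3 = 17/3.
E[W | stage 3] = (1+8+14)/3 = 23/3.
E[W | stage 4] = (2+13+14)/3 = 29/3.
E[W] = (2/13)·(26/3) + (5/13)·(17/3) + (3/13)·(23/3) + (3/13)·(29/3) = 293/39.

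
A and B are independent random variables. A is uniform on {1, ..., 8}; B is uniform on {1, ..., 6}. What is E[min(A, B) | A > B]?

P(A > B) = 9/16.
Summing min(A,B)·P(x,y) over outcomes with A > B gives 77/48.
E[min(A, B) | A > B] = (77/48) / (9/16) = 77/27.

77/27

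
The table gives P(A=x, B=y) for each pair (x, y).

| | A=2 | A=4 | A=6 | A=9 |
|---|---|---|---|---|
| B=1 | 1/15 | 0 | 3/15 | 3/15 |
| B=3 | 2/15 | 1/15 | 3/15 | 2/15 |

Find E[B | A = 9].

9/5

P(A = 9) = 1/3.
Σ B·P over the event = 1·(3/15) + 3·(2/15) = 3/5.
E[B | A = 9] = (3/5) / (1/3) = 9/5.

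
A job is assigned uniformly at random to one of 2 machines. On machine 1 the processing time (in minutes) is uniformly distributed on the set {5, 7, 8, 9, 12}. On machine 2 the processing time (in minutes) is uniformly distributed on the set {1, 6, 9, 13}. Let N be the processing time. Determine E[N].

309/40

E[N | machine 1] = (5+7+8+9+12)/5 = 41/5.
E[N | machine 2] = (1+6+9+13)/4 = 29/4.
E[N] = (1/2)·(41/5) + (1/2)·(29/4) = 309/40.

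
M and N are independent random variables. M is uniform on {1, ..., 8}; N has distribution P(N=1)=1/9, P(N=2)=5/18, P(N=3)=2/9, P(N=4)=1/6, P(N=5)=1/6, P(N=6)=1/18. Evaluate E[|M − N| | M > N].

P(M > N) = 29/48.
Summing |M−N|·P(x,y) over outcomes with M > N gives 17/9.
E[|M − N| | M > N] = (17/9) / (29/48) = 272/87.

272/87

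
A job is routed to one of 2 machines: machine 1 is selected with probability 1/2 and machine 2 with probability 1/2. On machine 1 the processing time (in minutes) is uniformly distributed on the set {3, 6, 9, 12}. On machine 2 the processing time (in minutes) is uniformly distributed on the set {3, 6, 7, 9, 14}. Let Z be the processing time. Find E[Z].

153/20

E[Z | machine 1] = (3+6+9+12)/4 = 15/2.
E[Z | machine 2] = (3+6+7+9+14)/5 = 39/5.
E[Z] = (1/2)·(15/2) + (1/2)·(39/5) = 153/20.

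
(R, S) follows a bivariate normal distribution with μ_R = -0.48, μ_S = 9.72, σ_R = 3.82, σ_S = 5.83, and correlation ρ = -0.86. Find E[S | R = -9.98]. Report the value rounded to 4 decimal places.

The regression of S on R has slope ρ·σ_S/σ_R and passes through (μ_R, μ_S).
E[S | R=-9.98] = 9.72 + (-0.86)·(5.83/3.82)·(-9.98 − (-0.48)) = 9.72 + (-1.312513)·(-9.5) = 22.1889.

22.1889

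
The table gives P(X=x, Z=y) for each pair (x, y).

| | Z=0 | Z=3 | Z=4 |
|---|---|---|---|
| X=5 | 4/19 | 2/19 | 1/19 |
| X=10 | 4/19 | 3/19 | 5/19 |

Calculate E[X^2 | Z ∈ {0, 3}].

850/13

P(Z ∈ {0, 3}) = 13/19.
Σ X^2·P over the event = 25·(4/19) + 25·(2/19) + 100·(4/19) + 100·(3/19) = 850/19.
E[X^2 | Z ∈ {0, 3}] = (850/19) / (13/19) = 850/13.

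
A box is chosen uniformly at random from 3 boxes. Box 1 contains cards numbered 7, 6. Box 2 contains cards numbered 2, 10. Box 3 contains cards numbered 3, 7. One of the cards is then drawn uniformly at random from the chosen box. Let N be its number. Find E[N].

35/6

E[N | box 1] = (7+6)/2 = 13/2.
E[N | box 2] = (2+10)/2 = 6.
E[N | box 3] = (3+7)/2 = 5.
E[N] = (1/3)·(13/2) + (1/3)·(6) + (1/3)·(5) = 35/6.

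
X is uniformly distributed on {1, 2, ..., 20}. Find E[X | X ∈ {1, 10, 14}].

25/3

P(X ∈ {1, 10, 14}) = 3/20.
Σ over the event: 1·1/20 + 10·1/20 + 14·1/20 = 5/4.
E[X | X ∈ {1, 10, 14}] = (5/4) / (3/20) = 25/3.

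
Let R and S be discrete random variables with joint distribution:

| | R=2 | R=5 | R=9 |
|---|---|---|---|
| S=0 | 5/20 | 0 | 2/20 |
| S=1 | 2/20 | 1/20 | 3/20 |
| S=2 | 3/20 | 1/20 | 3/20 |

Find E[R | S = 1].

P(S = 1) = 3/10.
Σ R·P over the event = 2·(2/20) + 5·(1/20) + 9·(3/20) = 9/5.
E[R | S = 1] = (9/5) / (3/10) = 6.

6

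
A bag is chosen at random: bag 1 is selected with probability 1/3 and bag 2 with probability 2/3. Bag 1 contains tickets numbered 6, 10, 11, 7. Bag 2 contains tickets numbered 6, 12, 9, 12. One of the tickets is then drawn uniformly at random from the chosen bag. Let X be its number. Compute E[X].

E[X | bag 1] = (6+10+11+7)/4 = 17/2.
E[X | bag 2] = (6+12+9+12)/4 = 39/4.
E[X] = (1/3)·(17/2) + (2/3)·(39/4) = 28/3.

28/3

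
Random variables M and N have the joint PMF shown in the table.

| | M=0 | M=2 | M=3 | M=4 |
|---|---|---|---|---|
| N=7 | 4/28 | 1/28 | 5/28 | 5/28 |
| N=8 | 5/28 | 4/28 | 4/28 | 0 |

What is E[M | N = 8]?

20/13

P(N = 8) = 13/28.
Σ M·P over the event = 0·(5/28) + 2·(4/28) + 3·(4/28) = 5/7.
E[M | N = 8] = (5/7) / (13/28) = 20/13.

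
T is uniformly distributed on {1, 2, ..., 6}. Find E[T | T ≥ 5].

Given T ≥ 5, T is equally likely to be any of {5, 6}.
E[T | T ≥ 5] = (5 + 6) / 2 = 11/2.

11/2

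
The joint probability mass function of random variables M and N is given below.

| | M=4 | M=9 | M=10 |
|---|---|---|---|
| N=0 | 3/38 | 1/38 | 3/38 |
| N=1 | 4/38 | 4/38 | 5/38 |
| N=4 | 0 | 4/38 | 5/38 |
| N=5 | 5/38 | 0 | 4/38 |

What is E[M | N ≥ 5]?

P(N ≥ 5) = 9/38.
Σ M·P over the event = 4·(5/38) + 10·(4/38) = 30/19.
E[M | N ≥ 5] = (30/19) / (9/38) = 20/3.

20/3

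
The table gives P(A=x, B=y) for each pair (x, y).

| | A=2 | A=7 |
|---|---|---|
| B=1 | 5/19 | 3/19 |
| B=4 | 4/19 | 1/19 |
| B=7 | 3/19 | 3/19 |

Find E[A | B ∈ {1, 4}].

P(B ∈ {1, 4}) = 13/19.
Σ A·P over the event = 2·(5/19) + 2·(4/19) + 7·(3/19) + 7·(1/19) = 46/19.
E[A | B ∈ {1, 4}] = (46/19) / (13/19) = 46/13.

46/13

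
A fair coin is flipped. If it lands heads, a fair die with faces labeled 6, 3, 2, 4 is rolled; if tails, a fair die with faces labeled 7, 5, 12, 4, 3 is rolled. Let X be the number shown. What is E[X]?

199/40

E[X | heads] = (6+3+2+4)/4 = 15/4.
E[X | tails] = (7+5+12+4+3)/5 = 31/5.
By the law of total expectation,
E[X] = (1/2)·(15/4) + (1/2)·(31/5) = 199/40.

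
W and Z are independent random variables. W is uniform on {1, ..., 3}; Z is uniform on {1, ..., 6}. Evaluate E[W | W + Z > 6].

7/3

Outcomes with W + Z > 6: (1,6), (2,5), (2,6), (3,4), (3,5), (3,6), each with probability 1/18.
E[W | W + Z > 6] = (1 + 2 + 2 + 3 + 3 + 3) / 6 = 7/3.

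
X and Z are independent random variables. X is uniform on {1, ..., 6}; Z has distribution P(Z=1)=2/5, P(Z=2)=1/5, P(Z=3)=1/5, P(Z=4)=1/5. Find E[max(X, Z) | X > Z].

P(X > Z) = 19/30.
Summing max(X,Z)·P(x,y) over outcomes with X > Z gives 14/5.
E[max(X, Z) | X > Z] = (14/5) / (19/30) = 84/19.

84/19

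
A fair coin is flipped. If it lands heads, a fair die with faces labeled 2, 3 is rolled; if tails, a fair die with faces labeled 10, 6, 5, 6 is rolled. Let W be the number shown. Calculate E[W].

E[W | heads] = (2+3)/2 = 5/2.
E[W | tails] = (10+6+5+6)/4 = 27/4.
E[W] = (1/2)·(5/2) + (1/2)·(27/4) = 37/8.

37/8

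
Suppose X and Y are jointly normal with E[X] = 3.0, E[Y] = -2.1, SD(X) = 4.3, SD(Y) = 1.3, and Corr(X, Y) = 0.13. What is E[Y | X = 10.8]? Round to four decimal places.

-1.7934

The regression of Y on X has slope ρ·σ_Y/σ_X and passes through (μ_X, μ_Y).
E[Y | X=10.8] = -2.1 + (0.13)·(1.3/4.3)·(10.8 − (3.0)) = -2.1 + (0.039302)·(7.8) = -1.7934.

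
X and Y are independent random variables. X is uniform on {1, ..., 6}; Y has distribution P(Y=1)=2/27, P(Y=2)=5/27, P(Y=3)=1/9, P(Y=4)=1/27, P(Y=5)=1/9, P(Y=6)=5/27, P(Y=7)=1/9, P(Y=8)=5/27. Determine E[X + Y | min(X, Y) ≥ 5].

97/8

P(min(X, Y) ≥ 5) = 16/81.
Summing (X+Y)·P(x,y) over outcomes with min(X, Y) ≥ 5 gives 194/81.
E[X + Y | min(X, Y) ≥ 5] = (194/81) / (16/81) = 97/8.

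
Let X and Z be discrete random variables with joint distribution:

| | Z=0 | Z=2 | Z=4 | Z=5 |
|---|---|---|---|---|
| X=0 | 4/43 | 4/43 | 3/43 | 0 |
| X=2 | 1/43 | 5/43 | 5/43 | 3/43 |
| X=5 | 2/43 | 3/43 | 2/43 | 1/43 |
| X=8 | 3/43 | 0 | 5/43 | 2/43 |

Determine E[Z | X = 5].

P(X = 5) = 8/43.
Σ Z·P over the event = 0·(2/43) + 2·(3/43) + 4·(2/43) + 5·(1/43) = 19/43.
E[Z | X = 5] = (19/43) / (8/43) = 19/8.

19/8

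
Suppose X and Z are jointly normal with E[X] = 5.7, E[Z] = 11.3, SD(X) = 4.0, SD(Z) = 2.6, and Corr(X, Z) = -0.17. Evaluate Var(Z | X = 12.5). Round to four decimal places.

The conditional variance in a bivariate normal is σ_Z²(1 − ρ²), independent of x.
Var(Z | X=12.5) = (2.6)²·(1 − (-0.17)²) = 6.76·0.9711 = 6.5646.

6.5646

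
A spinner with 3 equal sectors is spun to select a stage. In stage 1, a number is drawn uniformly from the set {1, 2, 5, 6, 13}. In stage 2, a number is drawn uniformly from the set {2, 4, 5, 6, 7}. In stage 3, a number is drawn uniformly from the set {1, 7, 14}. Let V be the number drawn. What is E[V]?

E[V | stage 1] = (1+2+5+6+13)/5 = 27/5.
E[V | stage 2] = (2+4+5+6+7)/5 = 24/5.
E[V | stage 3] = (1+7+14)/3 = 22/3.
By the law of total expectation,
E[V] = (1/3)·(27/5) + (1/3)·(24/5) + (1/3)·(22/3) = 263/45.

263/45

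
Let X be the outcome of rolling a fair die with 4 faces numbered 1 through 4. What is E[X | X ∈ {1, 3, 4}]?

P(X ∈ {1, 3, 4}) = 3/4.
Σ over the event: 1·1/4 + 3·1/4 + 4·1/4 = 2.
E[X | X ∈ {1, 3, 4}] = (2) / (3/4) = 8/3.

8/3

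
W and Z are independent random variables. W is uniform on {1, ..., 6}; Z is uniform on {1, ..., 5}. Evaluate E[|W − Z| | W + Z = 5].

Outcomes with W + Z = 5: (1,4), (2,3), (3,2), (4,1), each with probability 1/30.
E[|W − Z| | W + Z = 5] = (3 + 1 + 1 + 3) / 4 = 2.

2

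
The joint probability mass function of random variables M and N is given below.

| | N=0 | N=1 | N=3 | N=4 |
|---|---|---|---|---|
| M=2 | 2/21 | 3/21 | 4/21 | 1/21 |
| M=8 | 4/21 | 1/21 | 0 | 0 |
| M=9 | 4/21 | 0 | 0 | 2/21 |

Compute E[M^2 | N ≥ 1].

P(N ≥ 1) = 11/21.
Σ M^2·P over the event = 4·(3/21) + 4·(4/21) + 4·(1/21) + 64·(1/21) + 81·(2/21) = 86/7.
E[M^2 | N ≥ 1] = (86/7) / (11/21) = 258/11.

258/11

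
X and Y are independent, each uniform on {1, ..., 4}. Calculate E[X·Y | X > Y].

Outcomes with X > Y: (2,1), (3,1), (3,2), (4,1), (4,2), (4,3), each with probability 1/16.
E[X·Y | X > Y] = (2 + 3 + 6 + 4 + 8 + 12) / 6 = 35/6.

35/6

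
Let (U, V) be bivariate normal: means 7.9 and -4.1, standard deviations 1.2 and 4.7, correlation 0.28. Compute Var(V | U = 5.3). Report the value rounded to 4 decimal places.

For a bivariate normal, Var(V | U=x) = σ_V²(1 − ρ²).
Var(V | U=5.3) = (4.7)²·(1 − (0.28)²) = 22.09·0.9216 = 20.3581.

20.3581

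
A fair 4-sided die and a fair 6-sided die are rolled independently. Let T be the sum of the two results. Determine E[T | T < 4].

8/3

P(T < 4) = 1/8.
Σ over the event: 2·1/24 + 3·1/12 = 1/3.
E[T | T < 4] = (1/3) / (1/8) = 8/3.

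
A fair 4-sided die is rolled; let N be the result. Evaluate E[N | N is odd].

2

Given N is odd, N is equally likely to be any of {1, 3}.
E[N | N is odd] = (1 + 3) / 2 = 2.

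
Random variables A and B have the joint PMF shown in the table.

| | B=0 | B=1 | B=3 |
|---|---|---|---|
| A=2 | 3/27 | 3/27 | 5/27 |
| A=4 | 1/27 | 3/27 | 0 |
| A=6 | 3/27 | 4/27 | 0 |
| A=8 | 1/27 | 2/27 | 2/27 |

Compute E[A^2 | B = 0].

25

P(B = 0) = 8/27.
Σ A^2·P over the event = 4·(3/27) + 16·(1/27) + 36·(3/27) + 64·(1/27) = 200/27.
E[A^2 | B = 0] = (200/27) / (8/27) = 25.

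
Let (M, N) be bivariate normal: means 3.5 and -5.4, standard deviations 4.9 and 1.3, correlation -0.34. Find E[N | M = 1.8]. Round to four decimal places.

-5.2467

E[N | M=x] = μ_N + ρ(σ_N/σ_M)(x − μ_M) for jointly normal variables.
E[N | M=1.8] = -5.4 + (-0.34)·(1.3/4.9)·(1.8 − (3.5)) = -5.4 + (-0.090204)·(-1.7) = -5.2467.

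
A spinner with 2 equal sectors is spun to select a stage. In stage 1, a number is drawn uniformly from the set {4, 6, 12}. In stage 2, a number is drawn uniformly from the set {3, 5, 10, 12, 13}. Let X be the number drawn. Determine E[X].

E[X | stage 1] = (4+6+12)/3 = 22/3.
E[X | stage 2] = (3+5+10+12+13)/5 = 43/5.
By the law of total expectation,
E[X] = (1/2)·(22/3) + (1/2)·(43/5) = 239/30.

239/30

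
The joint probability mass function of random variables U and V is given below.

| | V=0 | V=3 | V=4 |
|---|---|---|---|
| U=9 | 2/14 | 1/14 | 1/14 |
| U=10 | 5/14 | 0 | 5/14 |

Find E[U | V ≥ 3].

68/7

P(V ≥ 3) = 1/2.
Σ U·P over the event = 9·(1/14) + 9·(1/14) + 10·(5/14) = 34/7.
E[U | V ≥ 3] = (34/7) / (1/2) = 68/7.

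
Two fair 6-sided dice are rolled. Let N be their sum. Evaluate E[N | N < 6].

4

P(N < 6) = 5/18.
Σ over the event: 2·1/36 + 3·1/18 + 4·1/12 + 5·1/9 = 10/9.
E[N | N < 6] = (10/9) / (5/18) = 4.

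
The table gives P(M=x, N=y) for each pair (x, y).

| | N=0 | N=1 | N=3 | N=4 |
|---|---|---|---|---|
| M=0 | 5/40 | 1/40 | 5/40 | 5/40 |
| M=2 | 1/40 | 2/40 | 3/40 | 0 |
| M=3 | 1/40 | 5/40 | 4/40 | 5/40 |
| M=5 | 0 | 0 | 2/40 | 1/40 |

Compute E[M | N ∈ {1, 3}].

47/22

P(N ∈ {1, 3}) = 11/20.
Σ M·P over the event = 0·(1/40) + 0·(5/40) + 2·(2/40) + 2·(3/40) + 3·(5/40) + 3·(4/40) + 5·(2/40) = 47/40.
E[M | N ∈ {1, 3}] = (47/40) / (11/20) = 47/22.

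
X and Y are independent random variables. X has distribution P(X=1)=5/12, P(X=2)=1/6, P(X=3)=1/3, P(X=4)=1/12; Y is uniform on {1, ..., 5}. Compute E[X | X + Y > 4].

P(X + Y > 4) = 37/60.
Summing X·P(x,y) over outcomes with X + Y > 4 gives 3/2.
E[X | X + Y > 4] = (3/2) / (37/60) = 90/37.

90/37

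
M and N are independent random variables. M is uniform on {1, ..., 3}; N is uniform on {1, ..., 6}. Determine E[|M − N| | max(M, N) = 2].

2/3

P(max(M, N) = 2) = 1/6.
Summing |M−N|·P(x,y) over outcomes with max(M, N) = 2 gives 1/9.
E[|M − N| | max(M, N) = 2] = (1/9) / (1/6) = 2/3.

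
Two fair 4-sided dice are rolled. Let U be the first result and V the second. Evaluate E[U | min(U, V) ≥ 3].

P(min(U, V) ≥ 3) = 1/4.
Summing U·P(x,y) over outcomes with min(U, V) ≥ 3 gives 7/8.
E[U | min(U, V) ≥ 3] = (7/8) / (1/4) = 7/2.

7/2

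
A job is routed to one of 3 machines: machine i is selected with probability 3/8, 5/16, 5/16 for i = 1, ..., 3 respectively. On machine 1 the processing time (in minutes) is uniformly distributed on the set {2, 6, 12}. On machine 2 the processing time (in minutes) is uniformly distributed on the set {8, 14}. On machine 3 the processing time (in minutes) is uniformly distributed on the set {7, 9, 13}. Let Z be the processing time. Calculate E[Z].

215/24

E[Z | machine 1] = (2+6+12)/3 = 20/3.
E[Z | machine 2] = (8+14)/2 = 11.
E[Z | machine 3] = (7+9+13)/3 = 29/3.
E[Z] = (3/8)·(20/3) + (5/16)·(11) + (5/16)·(29/3) = 215/24.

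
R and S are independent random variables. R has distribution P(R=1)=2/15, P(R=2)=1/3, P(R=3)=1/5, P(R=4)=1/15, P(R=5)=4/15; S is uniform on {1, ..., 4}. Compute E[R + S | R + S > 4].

P(R + S > 4) = 41/60.
Summing (R+S)·P(x,y) over outcomes with R + S > 4 gives 53/12.
E[R + S | R + S > 4] = (53/12) / (41/60) = 265/41.

265/41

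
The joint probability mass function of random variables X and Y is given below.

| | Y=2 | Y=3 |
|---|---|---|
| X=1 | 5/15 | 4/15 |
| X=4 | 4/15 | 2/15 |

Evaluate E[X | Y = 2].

7/3

P(Y = 2) = 3/5.
Summing X·P(X=x,Y=y) over the conditioning event gives 7/5.
E[X | Y = 2] = (7/5) / (3/5) = 7/3.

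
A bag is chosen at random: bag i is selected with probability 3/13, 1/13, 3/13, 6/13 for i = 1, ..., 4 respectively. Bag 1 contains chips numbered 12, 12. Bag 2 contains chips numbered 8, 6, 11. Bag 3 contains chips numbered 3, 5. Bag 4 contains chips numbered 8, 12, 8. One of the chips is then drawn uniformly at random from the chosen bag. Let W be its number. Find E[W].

E[W | bag 1] = (12+12)/2 = 12.
E[W | bag 2] = (8+6+11)/3 = 25/3.
E[W | bag 3] = (3+5)/2 = 4.
E[W | bag 4] = (8+12+8)/3 = 28/3.
E[W] = (3/13)·(12) + (1/13)·(25/3) + (3/13)·(4) + (6/13)·(28/3) = 337/39.

337/39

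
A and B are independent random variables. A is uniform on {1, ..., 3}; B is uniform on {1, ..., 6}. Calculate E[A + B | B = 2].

P(B = 2) = 1/6.
Summing (A+B)·P(x,y) over outcomes with B = 2 gives 2/3.
E[A + B | B = 2] = (2/3) / (1/6) = 4.

4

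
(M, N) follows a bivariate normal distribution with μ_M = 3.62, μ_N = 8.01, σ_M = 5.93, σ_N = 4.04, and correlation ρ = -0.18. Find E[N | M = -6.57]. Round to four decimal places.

9.2596

E[N | M=x] = μ_N + ρ(σ_N/σ_M)(x − μ_M) for jointly normal variables.
E[N | M=-6.57] = 8.01 + (-0.18)·(4.04/5.93)·(-6.57 − (3.62)) = 8.01 + (-0.12263)·(-10.19) = 9.2596.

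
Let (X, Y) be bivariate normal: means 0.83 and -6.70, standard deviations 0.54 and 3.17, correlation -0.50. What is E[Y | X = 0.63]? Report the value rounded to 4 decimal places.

-6.1130

For a bivariate normal, E[Y | X=x] = μ_Y + ρ·(σ_Y/σ_X)·(x − μ_X).
E[Y | X=0.63] = -6.70 + (-0.50)·(3.17/0.54)·(0.63 − (0.83)) = -6.70 + (-2.9352)·(-0.2) = -6.1130.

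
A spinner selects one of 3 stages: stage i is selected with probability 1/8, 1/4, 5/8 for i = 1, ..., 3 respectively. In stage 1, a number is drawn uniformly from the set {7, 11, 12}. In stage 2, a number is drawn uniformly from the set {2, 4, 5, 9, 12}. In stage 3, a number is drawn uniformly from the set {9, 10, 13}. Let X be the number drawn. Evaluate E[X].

E[X | stage 1] = (7+11+12)/3 = 10.
E[X | stage 2] = (2+4+5+9+12)/5 = 32/5.
E[X | stage 3] = (9+10+13)/3 = 32/3.
E[X] = (1/8)·(10) + (1/4)·(32/5) + (5/8)·(32/3) = 571/60.

571/60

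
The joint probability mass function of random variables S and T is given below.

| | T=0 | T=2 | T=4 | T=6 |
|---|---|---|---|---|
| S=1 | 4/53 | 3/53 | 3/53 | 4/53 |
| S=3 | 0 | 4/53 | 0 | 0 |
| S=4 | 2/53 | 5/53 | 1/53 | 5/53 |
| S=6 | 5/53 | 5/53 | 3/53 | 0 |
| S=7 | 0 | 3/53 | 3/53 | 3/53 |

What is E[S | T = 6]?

P(T = 6) = 12/53.
Summing S·P(S=x,T=y) over the conditioning event gives 45/53.
E[S | T = 6] = (45/53) / (12/53) = 15/4.

15/4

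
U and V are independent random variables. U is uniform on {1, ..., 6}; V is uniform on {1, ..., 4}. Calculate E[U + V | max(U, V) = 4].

44/7

P(max(U, V) = 4) = 7/24.
Summing (U+V)·P(x,y) over outcomes with max(U, V) = 4 gives 11/6.
E[U + V | max(U, V) = 4] = (11/6) / (7/24) = 44/7.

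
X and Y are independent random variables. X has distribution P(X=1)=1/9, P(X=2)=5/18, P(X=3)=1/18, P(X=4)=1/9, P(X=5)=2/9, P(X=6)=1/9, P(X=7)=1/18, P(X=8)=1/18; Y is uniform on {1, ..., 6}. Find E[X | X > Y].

P(X > Y) = 17/36.
Summing X·P(x,y) over outcomes with X > Y gives 5/2.
E[X | X > Y] = (5/2) / (17/36) = 90/17.

90/17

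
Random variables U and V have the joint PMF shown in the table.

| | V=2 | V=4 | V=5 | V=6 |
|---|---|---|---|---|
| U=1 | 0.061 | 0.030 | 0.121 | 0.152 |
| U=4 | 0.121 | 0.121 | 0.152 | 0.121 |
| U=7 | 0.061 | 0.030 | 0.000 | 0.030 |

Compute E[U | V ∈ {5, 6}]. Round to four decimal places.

P(V ∈ {5, 6}) = 0.576.
Summing U·P(U=x,V=y) over the conditioning event gives 1.575.
E[U | V ∈ {5, 6}] = (1.575) / (0.576) = 2.7344.

2.7344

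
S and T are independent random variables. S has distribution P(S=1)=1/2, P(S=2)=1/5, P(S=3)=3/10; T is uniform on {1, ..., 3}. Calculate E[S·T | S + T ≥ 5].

P(S + T ≥ 5) = 4/15.
Summing ST·P(x,y) over outcomes with S + T ≥ 5 gives 19/10.
E[S·T | S + T ≥ 5] = (19/10) / (4/15) = 57/8.

57/8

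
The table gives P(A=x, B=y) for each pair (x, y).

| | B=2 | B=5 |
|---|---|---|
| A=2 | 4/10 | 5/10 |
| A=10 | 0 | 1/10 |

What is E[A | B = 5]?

P(B = 5) = 3/5.
Σ A·P over the event = 2·(5/10) + 10·(1/10) = 2.
E[A | B = 5] = (2) / (3/5) = 10/3.

10/3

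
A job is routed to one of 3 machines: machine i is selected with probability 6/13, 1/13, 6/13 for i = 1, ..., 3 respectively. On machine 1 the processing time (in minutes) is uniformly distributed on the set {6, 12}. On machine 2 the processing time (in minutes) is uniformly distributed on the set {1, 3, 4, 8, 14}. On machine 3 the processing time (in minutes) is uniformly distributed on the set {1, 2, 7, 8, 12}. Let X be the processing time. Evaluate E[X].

96/13

E[X | machine 1] = (6+12)/2 = 9.
E[X | machine 2] = (1+3+4+8+14)/5 = 6.
E[X | machine 3] = (1+2+7+8+12)/5 = 6.
By the law of total expectation,
E[X] = (6/13)·(9) + (1/13)·(6) + (6/13)·(6) = 96/13.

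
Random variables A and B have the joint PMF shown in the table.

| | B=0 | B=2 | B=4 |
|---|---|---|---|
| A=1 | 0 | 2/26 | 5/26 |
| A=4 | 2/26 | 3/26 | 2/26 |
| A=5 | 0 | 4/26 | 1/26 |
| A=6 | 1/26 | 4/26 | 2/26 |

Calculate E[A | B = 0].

P(B = 0) = 3/26.
Summing A·P(A=x,B=y) over the conditioning event gives 7/13.
E[A | B = 0] = (7/13) / (3/26) = 14/3.

14/3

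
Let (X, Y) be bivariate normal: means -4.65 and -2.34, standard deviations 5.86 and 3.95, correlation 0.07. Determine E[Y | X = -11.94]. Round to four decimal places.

-2.6840

E[Y | X=x] = μ_Y + ρ(σ_Y/σ_X)(x − μ_X) for jointly normal variables.
E[Y | X=-11.94] = -2.34 + (0.07)·(3.95/5.86)·(-11.94 − (-4.65)) = -2.34 + (0.047184)·(-7.29) = -2.6840.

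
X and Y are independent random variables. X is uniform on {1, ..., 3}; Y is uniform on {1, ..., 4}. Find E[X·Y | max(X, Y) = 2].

Outcomes with max(X, Y) = 2: (1,2), (2,1), (2,2), each with probability 1/12.
E[X·Y | max(X, Y) = 2] = (2 + 2 + 4) / 3 = 8/3.

8/3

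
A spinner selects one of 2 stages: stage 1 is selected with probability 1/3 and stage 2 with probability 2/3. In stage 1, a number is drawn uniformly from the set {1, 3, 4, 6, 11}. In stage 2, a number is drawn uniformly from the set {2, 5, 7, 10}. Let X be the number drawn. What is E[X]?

17/3

E[X | stage 1] = (1+3+4+6+11)/5 = 5.
E[X | stage 2] = (2+5+7+10)/4 = 6.
By the law of total expectation,
E[X] = (1/3)·(5) + (2/3)·(6) = 17/3.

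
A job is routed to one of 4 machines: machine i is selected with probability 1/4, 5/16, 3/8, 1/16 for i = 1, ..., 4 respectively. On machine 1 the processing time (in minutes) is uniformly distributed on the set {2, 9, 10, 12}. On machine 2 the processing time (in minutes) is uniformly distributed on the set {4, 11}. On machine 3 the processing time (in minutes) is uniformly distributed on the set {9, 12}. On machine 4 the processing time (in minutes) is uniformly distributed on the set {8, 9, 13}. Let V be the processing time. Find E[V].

E[V | machine 1] = (2+9+10+12)/4 = 33/4.
E[V | machine 2] = (4+11)/2 = 15/2.
E[V | machine 3] = (9+12)/2 = 21/2.
E[V | machine 4] = (8+9+13)/3 = 10.
E[V] = (1/4)·(33/4) + (5/16)·(15/2) + (3/8)·(21/2) + (1/16)·(10) = 287/32.

287/32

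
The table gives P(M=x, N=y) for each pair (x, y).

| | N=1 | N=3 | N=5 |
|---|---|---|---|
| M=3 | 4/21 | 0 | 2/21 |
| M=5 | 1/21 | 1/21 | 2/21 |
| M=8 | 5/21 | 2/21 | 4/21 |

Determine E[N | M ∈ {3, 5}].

14/5

P(M ∈ {3, 5}) = 10/21.
Σ N·P over the event = 1·(4/21) + 5·(2/21) + 1·(1/21) + 3·(1/21) + 5·(2/21) = 4/3.
E[N | M ∈ {3, 5}] = (4/3) / (10/21) = 14/5.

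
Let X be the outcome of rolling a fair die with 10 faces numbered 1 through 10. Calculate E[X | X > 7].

Given X > 7, X is equally likely to be any of {8, 9, 10}.
E[X | X > 7] = (8 + 9 + 10) / 3 = 9.

9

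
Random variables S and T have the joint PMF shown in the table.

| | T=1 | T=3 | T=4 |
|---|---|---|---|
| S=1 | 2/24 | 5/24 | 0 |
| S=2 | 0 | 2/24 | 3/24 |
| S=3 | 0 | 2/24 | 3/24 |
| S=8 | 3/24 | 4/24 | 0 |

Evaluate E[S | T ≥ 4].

P(T ≥ 4) = 1/4.
Σ S·P over the event = 2·(3/24) + 3·(3/24) = 5/8.
E[S | T ≥ 4] = (5/8) / (1/4) = 5/2.

5/2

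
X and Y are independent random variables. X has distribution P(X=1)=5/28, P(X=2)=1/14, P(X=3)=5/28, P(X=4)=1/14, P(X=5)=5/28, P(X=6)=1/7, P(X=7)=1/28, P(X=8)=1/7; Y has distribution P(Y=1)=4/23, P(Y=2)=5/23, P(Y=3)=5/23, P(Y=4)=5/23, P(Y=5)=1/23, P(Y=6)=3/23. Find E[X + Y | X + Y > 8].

2446/235

P(X + Y > 8) = 235/644.
Summing (X+Y)·P(x,y) over outcomes with X + Y > 8 gives 1223/322.
E[X + Y | X + Y > 8] = (1223/322) / (235/644) = 2446/235.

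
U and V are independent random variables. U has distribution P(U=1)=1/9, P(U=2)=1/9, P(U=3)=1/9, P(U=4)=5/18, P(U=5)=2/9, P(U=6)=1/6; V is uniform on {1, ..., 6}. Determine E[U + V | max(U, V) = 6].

P(max(U, V) = 6) = 11/36.
Summing (U+V)·P(x,y) over outcomes with max(U, V) = 6 gives 313/108.
E[U + V | max(U, V) = 6] = (313/108) / (11/36) = 313/33.

313/33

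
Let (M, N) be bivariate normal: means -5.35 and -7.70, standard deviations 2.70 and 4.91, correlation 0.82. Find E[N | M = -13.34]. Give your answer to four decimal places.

E[N | M=x] = μ_N + ρ(σ_N/σ_M)(x − μ_M) for jointly normal variables.
E[N | M=-13.34] = -7.70 + (0.82)·(4.91/2.70)·(-13.34 − (-5.35)) = -7.70 + (1.49119)·(-7.99) = -19.6146.

-19.6146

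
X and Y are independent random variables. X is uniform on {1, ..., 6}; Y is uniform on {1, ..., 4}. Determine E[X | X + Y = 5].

P(X + Y = 5) = 1/6.
Summing X·P(x,y) over outcomes with X + Y = 5 gives 5/12.
E[X | X + Y = 5] = (5/12) / (1/6) = 5/2.

5/2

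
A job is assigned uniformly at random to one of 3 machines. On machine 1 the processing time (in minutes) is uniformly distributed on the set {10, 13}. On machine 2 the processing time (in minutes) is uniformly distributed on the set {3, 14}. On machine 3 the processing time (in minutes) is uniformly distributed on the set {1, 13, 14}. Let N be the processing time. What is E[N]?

88/9

E[N | machine 1] = (10+13)/2 = 23/2.
E[N | machine 2] = (3+14)/2 = 17/2.
E[N | machine 3] = (1+13+14)/3 = 28/3.
By the law of total expectation,
E[N] = (1/3)·(23/2) + (1/3)·(17/2) + (1/3)·(28/3) = 88/9.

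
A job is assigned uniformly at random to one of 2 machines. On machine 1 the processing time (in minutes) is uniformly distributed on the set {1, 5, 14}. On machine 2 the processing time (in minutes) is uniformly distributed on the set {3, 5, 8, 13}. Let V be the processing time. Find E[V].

167/24

E[V | machine 1] = (1+5+14)/3 = 20/3.
E[V | machine 2] = (3+5+8+13)/4 = 29/4.
By the law of total expectation,
E[V] = (1/2)·(20/3) + (1/2)·(29/4) = 167/24.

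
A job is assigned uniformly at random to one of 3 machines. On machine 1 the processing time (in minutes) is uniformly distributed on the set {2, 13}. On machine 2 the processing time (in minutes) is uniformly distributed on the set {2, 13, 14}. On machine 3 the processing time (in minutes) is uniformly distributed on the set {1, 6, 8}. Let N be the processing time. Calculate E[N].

E[N | machine 1] = (2+13)/2 = 15/2.
E[N | machine 2] = (2+13+14)/3 = 29/3.
E[N | machine 3] = (1+6+8)/3 = 5.
By the law of total expectation,
E[N] = (1/3)·(15/2) + (1/3)·(29/3) + (1/3)·(5) = 133/18.

133/18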